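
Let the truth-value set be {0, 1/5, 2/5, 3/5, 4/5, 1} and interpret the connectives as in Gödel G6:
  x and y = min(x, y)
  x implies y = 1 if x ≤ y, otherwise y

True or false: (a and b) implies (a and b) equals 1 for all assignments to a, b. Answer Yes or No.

At a = 1, b = 3/5, for instance:
a and b = 1 and 3/5 = 3/5
(a and b) implies (a and b) = 3/5 implies 3/5 = 1
and checking the remaining 35 assignments likewise gives ≥ 1 in every case.

Yes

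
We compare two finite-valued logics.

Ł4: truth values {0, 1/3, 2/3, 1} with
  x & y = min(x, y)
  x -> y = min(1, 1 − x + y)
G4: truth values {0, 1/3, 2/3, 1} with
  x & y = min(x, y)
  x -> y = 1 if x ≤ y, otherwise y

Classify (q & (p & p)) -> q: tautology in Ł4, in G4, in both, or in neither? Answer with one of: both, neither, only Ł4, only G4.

In Ł4: every assignment gives 1 — tautology.
In G4: every assignment gives 1 — tautology.

both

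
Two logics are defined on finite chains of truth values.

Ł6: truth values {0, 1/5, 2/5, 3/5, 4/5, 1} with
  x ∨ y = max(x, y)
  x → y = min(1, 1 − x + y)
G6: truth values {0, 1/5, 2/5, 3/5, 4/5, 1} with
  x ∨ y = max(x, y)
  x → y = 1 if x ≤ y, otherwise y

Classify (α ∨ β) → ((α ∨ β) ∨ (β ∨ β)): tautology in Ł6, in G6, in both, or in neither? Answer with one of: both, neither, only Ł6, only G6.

both

In Ł6: every assignment gives 1 — tautology.
In G6: every assignment gives 1 — tautology.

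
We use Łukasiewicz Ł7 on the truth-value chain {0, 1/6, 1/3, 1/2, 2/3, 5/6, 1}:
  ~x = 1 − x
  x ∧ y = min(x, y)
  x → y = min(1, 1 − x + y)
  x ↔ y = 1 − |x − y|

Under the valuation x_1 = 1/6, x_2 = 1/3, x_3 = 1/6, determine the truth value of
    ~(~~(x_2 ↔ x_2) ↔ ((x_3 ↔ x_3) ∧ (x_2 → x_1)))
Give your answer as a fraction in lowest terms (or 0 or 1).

x_2 ↔ x_2 = 1/3 ↔ 1/3 = 1
~(x_2 ↔ x_2) = ~1 = 0
~~(x_2 ↔ x_2) = ~0 = 1
x_3 ↔ x_3 = 1/6 ↔ 1/6 = 1
x_2 → x_1 = 1/3 → 1/6 = 5/6
(x_3 ↔ x_3) ∧ (x_2 → x_1) = 1 ∧ 5/6 = 5/6
~~(x_2 ↔ x_2) ↔ ((x_3 ↔ x_3) ∧ (x_2 → x_1)) = 1 ↔ 5/6 = 5/6
~(~~(x_2 ↔ x_2) ↔ ((x_3 ↔ x_3) ∧ (x_2 → x_1))) = ~5/6 = 1/6

1/6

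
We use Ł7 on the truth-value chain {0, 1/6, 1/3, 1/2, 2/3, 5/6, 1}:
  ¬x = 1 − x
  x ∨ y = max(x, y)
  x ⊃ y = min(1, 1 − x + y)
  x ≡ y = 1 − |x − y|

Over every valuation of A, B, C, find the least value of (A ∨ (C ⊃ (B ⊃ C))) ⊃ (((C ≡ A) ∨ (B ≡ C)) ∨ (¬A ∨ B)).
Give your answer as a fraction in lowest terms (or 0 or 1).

1/2

Take A = 1/2, B = 0, C = 1:
B ⊃ C = 0 ⊃ 1 = 1
C ⊃ (B ⊃ C) = 1 ⊃ 1 = 1
A ∨ (C ⊃ (B ⊃ C)) = 1/2 ∨ 1 = 1
C ≡ A = 1 ≡ 1/2 = 1/2
B ≡ C = 0 ≡ 1 = 0
(C ≡ A) ∨ (B ≡ C) = 1/2 ∨ 0 = 1/2
¬A = ¬1/2 = 1/2
¬A ∨ B = 1/2 ∨ 0 = 1/2
((C ≡ A) ∨ (B ≡ C)) ∨ (¬A ∨ B) = 1/2 ∨ 1/2 = 1/2
(A ∨ (C ⊃ (B ⊃ C))) ⊃ (((C ≡ A) ∨ (B ≡ C)) ∨ (¬A ∨ B)) = 1 ⊃ 1/2 = 1/2
No assignment yields a value below 1/2, so this is the minimum.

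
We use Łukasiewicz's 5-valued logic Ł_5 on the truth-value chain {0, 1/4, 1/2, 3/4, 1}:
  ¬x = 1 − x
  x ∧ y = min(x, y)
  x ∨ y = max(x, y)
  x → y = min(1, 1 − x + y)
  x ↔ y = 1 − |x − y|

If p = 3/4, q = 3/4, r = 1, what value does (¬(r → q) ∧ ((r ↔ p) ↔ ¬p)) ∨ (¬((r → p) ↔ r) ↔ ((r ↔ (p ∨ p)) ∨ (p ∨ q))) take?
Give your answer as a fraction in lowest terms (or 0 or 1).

r → q = 1 → 3/4 = 3/4
¬(r → q) = ¬3/4 = 1/4
r ↔ p = 1 ↔ 3/4 = 3/4
¬p = ¬3/4 = 1/4
(r ↔ p) ↔ ¬p = 3/4 ↔ 1/4 = 1/2
¬(r → q) ∧ ((r ↔ p) ↔ ¬p) = 1/4 ∧ 1/2 = 1/4
r → p = 1 → 3/4 = 3/4
(r → p) ↔ r = 3/4 ↔ 1 = 3/4
¬((r → p) ↔ r) = ¬3/4 = 1/4
p ∨ p = 3/4 ∨ 3/4 = 3/4
r ↔ (p ∨ p) = 1 ↔ 3/4 = 3/4
p ∨ q = 3/4 ∨ 3/4 = 3/4
(r ↔ (p ∨ p)) ∨ (p ∨ q) = 3/4 ∨ 3/4 = 3/4
¬((r → p) ↔ r) ↔ ((r ↔ (p ∨ p)) ∨ (p ∨ q)) = 1/4 ↔ 3/4 = 1/2
(¬(r → q) ∧ ((r ↔ p) ↔ ¬p)) ∨ (¬((r → p) ↔ r) ↔ ((r ↔ (p ∨ p)) ∨ (p ∨ q))) = 1/4 ∨ 1/2 = 1/2

1/2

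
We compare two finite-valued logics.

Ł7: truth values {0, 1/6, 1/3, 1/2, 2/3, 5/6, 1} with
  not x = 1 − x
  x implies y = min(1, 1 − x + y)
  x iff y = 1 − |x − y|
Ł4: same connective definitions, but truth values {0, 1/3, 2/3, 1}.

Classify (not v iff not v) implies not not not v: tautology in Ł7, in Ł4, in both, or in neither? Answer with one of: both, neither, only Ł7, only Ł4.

In Ł7: at v = 1/6 the value is 5/6 — not a tautology.
In Ł4: at v = 1/3 the value is 2/3 — not a tautology.

neither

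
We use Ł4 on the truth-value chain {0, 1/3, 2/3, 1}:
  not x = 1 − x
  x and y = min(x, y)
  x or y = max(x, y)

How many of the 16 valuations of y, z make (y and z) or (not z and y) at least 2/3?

8

y = 0, z = 0 ↦ 0  <
y = 0, z = 1/3 ↦ 0  <
y = 0, z = 2/3 ↦ 0  <
y = 0, z = 1 ↦ 0  <
y = 1/3, z = 0 ↦ 1/3  <
y = 1/3, z = 1/3 ↦ 1/3  <
y = 1/3, z = 2/3 ↦ 1/3  <
y = 1/3, z = 1 ↦ 1/3  <
y = 2/3, z = 0 ↦ 2/3  ≥
y = 2/3, z = 1/3 ↦ 2/3  ≥
y = 2/3, z = 2/3 ↦ 2/3  ≥
y = 2/3, z = 1 ↦ 2/3  ≥
y = 1, z = 0 ↦ 1  ≥
y = 1, z = 1/3 ↦ 2/3  ≥
y = 1, z = 2/3 ↦ 2/3  ≥
y = 1, z = 1 ↦ 1  ≥
So 8 of the 16 assignments meet the threshold.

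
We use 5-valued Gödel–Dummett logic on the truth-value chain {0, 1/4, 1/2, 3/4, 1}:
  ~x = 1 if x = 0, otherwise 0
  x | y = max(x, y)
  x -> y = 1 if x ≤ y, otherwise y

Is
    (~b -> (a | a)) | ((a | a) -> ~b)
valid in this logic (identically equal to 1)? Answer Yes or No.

At a = 1/2, b = 0, for instance:
~b = ~0 = 1
a | a = 1/2 | 1/2 = 1/2
~b -> (a | a) = 1 -> 1/2 = 1/2
(a | a) -> ~b = 1/2 -> 1 = 1
(~b -> (a | a)) | ((a | a) -> ~b) = 1/2 | 1 = 1
and checking the remaining 24 assignments likewise gives ≥ 1 in every case.

Yes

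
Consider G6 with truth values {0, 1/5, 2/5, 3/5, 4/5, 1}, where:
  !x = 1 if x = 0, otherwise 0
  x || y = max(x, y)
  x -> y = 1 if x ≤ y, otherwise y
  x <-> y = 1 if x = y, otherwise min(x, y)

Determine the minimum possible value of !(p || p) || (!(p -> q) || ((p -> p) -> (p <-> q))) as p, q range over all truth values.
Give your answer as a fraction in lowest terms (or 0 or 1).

Take p = 1/5, q = 2/5:
p || p = 1/5 || 1/5 = 1/5
!(p || p) = !1/5 = 0
p -> q = 1/5 -> 2/5 = 1
!(p -> q) = !1 = 0
p -> p = 1/5 -> 1/5 = 1
p <-> q = 1/5 <-> 2/5 = 1/5
(p -> p) -> (p <-> q) = 1 -> 1/5 = 1/5
!(p -> q) || ((p -> p) -> (p <-> q)) = 0 || 1/5 = 1/5
!(p || p) || (!(p -> q) || ((p -> p) -> (p <-> q))) = 0 || 1/5 = 1/5
No assignment yields a value below 1/5, so this is the minimum.

1/5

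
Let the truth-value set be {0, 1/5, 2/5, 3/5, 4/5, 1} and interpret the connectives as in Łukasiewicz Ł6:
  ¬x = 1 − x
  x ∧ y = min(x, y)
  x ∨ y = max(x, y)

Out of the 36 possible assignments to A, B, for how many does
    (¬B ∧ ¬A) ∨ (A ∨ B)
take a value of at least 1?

12

value 1: 12 assignments (counts)
value 4/5: 12 assignments
value 3/5: 12 assignments
So 12 of the 36 assignments meet the threshold.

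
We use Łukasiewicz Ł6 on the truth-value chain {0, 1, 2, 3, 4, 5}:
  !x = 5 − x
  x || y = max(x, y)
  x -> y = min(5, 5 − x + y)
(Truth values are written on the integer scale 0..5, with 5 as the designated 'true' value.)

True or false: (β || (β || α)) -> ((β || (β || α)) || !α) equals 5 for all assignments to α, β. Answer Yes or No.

At α = 3, β = 2, for instance:
β || α = 2 || 3 = 3
β || (β || α) = 2 || 3 = 3
!α = !3 = 2
(β || (β || α)) || !α = 3 || 2 = 3
(β || (β || α)) -> ((β || (β || α)) || !α) = 3 -> 3 = 5
and checking the remaining 35 assignments likewise gives ≥ 5 in every case.

Yes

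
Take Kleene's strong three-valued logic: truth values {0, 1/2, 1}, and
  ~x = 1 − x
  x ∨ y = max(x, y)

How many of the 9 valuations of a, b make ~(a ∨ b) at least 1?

1

a = 0, b = 0 ↦ 1  ≥
a = 0, b = 1/2 ↦ 1/2  <
a = 0, b = 1 ↦ 0  <
a = 1/2, b = 0 ↦ 1/2  <
a = 1/2, b = 1/2 ↦ 1/2  <
a = 1/2, b = 1 ↦ 0  <
a = 1, b = 0 ↦ 0  <
a = 1, b = 1/2 ↦ 0  <
a = 1, b = 1 ↦ 0  <
So 1 of the 9 assignments meets the threshold.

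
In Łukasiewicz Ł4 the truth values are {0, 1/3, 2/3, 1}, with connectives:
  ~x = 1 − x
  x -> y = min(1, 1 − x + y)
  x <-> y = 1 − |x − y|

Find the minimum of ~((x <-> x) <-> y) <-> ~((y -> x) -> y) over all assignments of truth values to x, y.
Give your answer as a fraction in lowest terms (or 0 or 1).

Take x = 0, y = 1/3:
x <-> x = 0 <-> 0 = 1
(x <-> x) <-> y = 1 <-> 1/3 = 1/3
~((x <-> x) <-> y) = ~1/3 = 2/3
y -> x = 1/3 -> 0 = 2/3
(y -> x) -> y = 2/3 -> 1/3 = 2/3
~((y -> x) -> y) = ~2/3 = 1/3
~((x <-> x) <-> y) <-> ~((y -> x) -> y) = 2/3 <-> 1/3 = 2/3
No assignment yields a value below 2/3, so this is the minimum.

2/3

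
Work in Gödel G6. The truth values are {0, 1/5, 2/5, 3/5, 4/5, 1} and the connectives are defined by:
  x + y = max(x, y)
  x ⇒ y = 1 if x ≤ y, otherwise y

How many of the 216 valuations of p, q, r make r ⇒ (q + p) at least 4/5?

value 1: 161 assignments (counts)
value 4/5: 9 assignments (counts)
value 3/5: 14 assignments
value 2/5: 15 assignments
value 1/5: 12 assignments
value 0: 5 assignments
So 170 of the 216 assignments meet the threshold.

170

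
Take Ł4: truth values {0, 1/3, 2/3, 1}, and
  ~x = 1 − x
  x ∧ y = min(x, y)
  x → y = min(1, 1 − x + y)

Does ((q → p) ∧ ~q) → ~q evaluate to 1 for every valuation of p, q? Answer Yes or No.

p = 0, q = 0 ↦ 1
p = 0, q = 1/3 ↦ 1
p = 0, q = 2/3 ↦ 1
p = 0, q = 1 ↦ 1
p = 1/3, q = 0 ↦ 1
p = 1/3, q = 1/3 ↦ 1
p = 1/3, q = 2/3 ↦ 1
p = 1/3, q = 1 ↦ 1
p = 2/3, q = 0 ↦ 1
p = 2/3, q = 1/3 ↦ 1
p = 2/3, q = 2/3 ↦ 1
p = 2/3, q = 1 ↦ 1
p = 1, q = 0 ↦ 1
p = 1, q = 1/3 ↦ 1
p = 1, q = 2/3 ↦ 1
p = 1, q = 1 ↦ 1
Every assignment gives a value ≥ 1.

Yes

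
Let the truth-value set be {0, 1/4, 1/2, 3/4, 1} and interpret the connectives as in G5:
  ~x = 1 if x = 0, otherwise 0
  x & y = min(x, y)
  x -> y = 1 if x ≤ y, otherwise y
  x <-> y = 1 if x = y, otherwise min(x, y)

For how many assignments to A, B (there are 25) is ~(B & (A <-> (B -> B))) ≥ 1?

9

value 1: 9 assignments (counts)
value 0: 16 assignments
So 9 of the 25 assignments meet the threshold.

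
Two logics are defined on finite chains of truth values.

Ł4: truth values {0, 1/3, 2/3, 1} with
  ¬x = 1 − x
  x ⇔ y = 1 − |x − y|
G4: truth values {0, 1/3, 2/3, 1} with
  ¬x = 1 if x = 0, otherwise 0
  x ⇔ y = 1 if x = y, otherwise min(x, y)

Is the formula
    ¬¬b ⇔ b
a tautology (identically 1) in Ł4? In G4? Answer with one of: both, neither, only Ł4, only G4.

In Ł4: every assignment gives 1 — tautology.
In G4: at b = 1/3 the value is 1/3 — not a tautology.

only Ł4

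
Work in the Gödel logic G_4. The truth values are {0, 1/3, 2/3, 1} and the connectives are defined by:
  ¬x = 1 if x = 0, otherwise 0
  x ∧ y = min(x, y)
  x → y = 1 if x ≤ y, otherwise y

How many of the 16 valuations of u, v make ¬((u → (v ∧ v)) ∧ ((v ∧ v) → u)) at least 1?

u = 0, v = 0 ↦ 0  <
u = 0, v = 1/3 ↦ 1  ≥
u = 0, v = 2/3 ↦ 1  ≥
u = 0, v = 1 ↦ 1  ≥
u = 1/3, v = 0 ↦ 1  ≥
u = 1/3, v = 1/3 ↦ 0  <
u = 1/3, v = 2/3 ↦ 0  <
u = 1/3, v = 1 ↦ 0  <
u = 2/3, v = 0 ↦ 1  ≥
u = 2/3, v = 1/3 ↦ 0  <
u = 2/3, v = 2/3 ↦ 0  <
u = 2/3, v = 1 ↦ 0  <
u = 1, v = 0 ↦ 1  ≥
u = 1, v = 1/3 ↦ 0  <
u = 1, v = 2/3 ↦ 0  <
u = 1, v = 1 ↦ 0  <
So 6 of the 16 assignments meet the threshold.

6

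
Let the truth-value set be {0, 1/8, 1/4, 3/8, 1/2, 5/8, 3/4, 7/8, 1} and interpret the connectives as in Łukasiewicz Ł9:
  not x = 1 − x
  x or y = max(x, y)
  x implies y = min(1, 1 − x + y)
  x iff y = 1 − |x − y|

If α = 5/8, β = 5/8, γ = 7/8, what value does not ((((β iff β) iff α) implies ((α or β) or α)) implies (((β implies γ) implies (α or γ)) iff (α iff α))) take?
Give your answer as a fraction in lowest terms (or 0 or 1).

1/8

β iff β = 5/8 iff 5/8 = 1
(β iff β) iff α = 1 iff 5/8 = 5/8
α or β = 5/8 or 5/8 = 5/8
(α or β) or α = 5/8 or 5/8 = 5/8
((β iff β) iff α) implies ((α or β) or α) = 5/8 implies 5/8 = 1
β implies γ = 5/8 implies 7/8 = 1
α or γ = 5/8 or 7/8 = 7/8
(β implies γ) implies (α or γ) = 1 implies 7/8 = 7/8
α iff α = 5/8 iff 5/8 = 1
((β implies γ) implies (α or γ)) iff (α iff α) = 7/8 iff 1 = 7/8
(((β iff β) iff α) implies ((α or β) or α)) implies (((β implies γ) implies (α or γ)) iff (α iff α)) = 1 implies 7/8 = 7/8
not ((((β iff β) iff α) implies ((α or β) or α)) implies (((β implies γ) implies (α or γ)) iff (α iff α))) = not 7/8 = 1/8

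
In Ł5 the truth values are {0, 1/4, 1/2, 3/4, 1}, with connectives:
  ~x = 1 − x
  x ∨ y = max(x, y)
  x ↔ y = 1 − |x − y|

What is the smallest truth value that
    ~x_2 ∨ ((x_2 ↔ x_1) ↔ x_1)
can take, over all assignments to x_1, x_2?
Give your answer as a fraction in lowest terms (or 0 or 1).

1/2

Take x_1 = 0, x_2 = 1/2:
~x_2 = ~1/2 = 1/2
x_2 ↔ x_1 = 1/2 ↔ 0 = 1/2
(x_2 ↔ x_1) ↔ x_1 = 1/2 ↔ 0 = 1/2
~x_2 ∨ ((x_2 ↔ x_1) ↔ x_1) = 1/2 ∨ 1/2 = 1/2
No assignment yields a value below 1/2, so this is the minimum.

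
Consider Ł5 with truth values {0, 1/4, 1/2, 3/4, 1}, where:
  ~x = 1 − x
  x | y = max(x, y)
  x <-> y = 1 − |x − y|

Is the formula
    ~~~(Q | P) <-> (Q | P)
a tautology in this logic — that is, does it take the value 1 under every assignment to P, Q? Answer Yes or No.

No

Counterexample: take P = 0, Q = 0.
Q | P = 0 | 0 = 0
~(Q | P) = ~0 = 1
~~(Q | P) = ~1 = 0
~~~(Q | P) = ~0 = 1
Q | P = 0 | 0 = 0
~~~(Q | P) <-> (Q | P) = 1 <-> 0 = 0
This gives 0 ≠ 1.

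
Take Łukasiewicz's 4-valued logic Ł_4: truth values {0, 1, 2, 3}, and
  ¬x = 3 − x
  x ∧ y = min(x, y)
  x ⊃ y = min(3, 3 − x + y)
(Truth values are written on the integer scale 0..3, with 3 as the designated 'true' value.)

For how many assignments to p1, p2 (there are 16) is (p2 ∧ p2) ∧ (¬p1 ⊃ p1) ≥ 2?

6

p1 = 0, p2 = 0 ↦ 0  <
p1 = 0, p2 = 1 ↦ 0  <
p1 = 0, p2 = 2 ↦ 0  <
p1 = 0, p2 = 3 ↦ 0  <
p1 = 1, p2 = 0 ↦ 0  <
p1 = 1, p2 = 1 ↦ 1  <
p1 = 1, p2 = 2 ↦ 2  ≥
p1 = 1, p2 = 3 ↦ 2  ≥
p1 = 2, p2 = 0 ↦ 0  <
p1 = 2, p2 = 1 ↦ 1  <
p1 = 2, p2 = 2 ↦ 2  ≥
p1 = 2, p2 = 3 ↦ 3  ≥
p1 = 3, p2 = 0 ↦ 0  <
p1 = 3, p2 = 1 ↦ 1  <
p1 = 3, p2 = 2 ↦ 2  ≥
p1 = 3, p2 = 3 ↦ 3  ≥
So 6 of the 16 assignments meet the threshold.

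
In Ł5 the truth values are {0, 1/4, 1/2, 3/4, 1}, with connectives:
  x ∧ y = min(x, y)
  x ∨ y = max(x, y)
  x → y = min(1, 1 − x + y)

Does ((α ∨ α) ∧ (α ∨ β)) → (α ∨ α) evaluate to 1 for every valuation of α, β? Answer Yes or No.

At α = 1, β = 1/2, for instance:
α ∨ α = 1 ∨ 1 = 1
α ∨ β = 1 ∨ 1/2 = 1
(α ∨ α) ∧ (α ∨ β) = 1 ∧ 1 = 1
((α ∨ α) ∧ (α ∨ β)) → (α ∨ α) = 1 → 1 = 1
and checking the remaining 24 assignments likewise gives ≥ 1 in every case.

Yes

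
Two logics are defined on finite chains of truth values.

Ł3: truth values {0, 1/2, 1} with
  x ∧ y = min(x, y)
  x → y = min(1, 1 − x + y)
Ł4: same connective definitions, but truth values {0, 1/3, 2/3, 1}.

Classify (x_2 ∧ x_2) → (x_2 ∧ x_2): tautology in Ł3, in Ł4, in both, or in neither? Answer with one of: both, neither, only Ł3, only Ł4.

In Ł3: every assignment gives 1 — tautology.
In Ł4: every assignment gives 1 — tautology.

both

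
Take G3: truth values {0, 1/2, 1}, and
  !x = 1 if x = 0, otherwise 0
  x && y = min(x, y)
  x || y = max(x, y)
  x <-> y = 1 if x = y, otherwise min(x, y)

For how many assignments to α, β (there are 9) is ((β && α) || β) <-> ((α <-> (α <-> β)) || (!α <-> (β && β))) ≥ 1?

6

α = 0, β = 0 ↦ 1  ≥
α = 0, β = 1/2 ↦ 1/2  <
α = 0, β = 1 ↦ 1  ≥
α = 1/2, β = 0 ↦ 0  <
α = 1/2, β = 1/2 ↦ 1  ≥
α = 1/2, β = 1 ↦ 1  ≥
α = 1, β = 0 ↦ 0  <
α = 1, β = 1/2 ↦ 1  ≥
α = 1, β = 1 ↦ 1  ≥
So 6 of the 9 assignments meet the threshold.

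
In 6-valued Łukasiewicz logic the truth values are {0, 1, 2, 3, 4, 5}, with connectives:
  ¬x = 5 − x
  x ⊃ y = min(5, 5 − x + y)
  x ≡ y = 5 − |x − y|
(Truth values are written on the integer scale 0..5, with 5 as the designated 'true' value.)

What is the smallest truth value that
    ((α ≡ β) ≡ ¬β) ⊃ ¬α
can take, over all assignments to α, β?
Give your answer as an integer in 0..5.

Take α = 4, β = 2:
α ≡ β = 4 ≡ 2 = 3
¬β = ¬2 = 3
(α ≡ β) ≡ ¬β = 3 ≡ 3 = 5
¬α = ¬4 = 1
((α ≡ β) ≡ ¬β) ⊃ ¬α = 5 ⊃ 1 = 1
No assignment yields a value below 1, so this is the minimum.

1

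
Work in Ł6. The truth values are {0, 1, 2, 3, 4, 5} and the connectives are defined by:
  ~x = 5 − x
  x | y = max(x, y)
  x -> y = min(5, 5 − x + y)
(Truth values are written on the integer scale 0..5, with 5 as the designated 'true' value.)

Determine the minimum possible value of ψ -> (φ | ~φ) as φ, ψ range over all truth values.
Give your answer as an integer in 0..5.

Take φ = 2, ψ = 5:
~φ = ~2 = 3
φ | ~φ = 2 | 3 = 3
ψ -> (φ | ~φ) = 5 -> 3 = 3
No assignment yields a value below 3, so this is the minimum.

3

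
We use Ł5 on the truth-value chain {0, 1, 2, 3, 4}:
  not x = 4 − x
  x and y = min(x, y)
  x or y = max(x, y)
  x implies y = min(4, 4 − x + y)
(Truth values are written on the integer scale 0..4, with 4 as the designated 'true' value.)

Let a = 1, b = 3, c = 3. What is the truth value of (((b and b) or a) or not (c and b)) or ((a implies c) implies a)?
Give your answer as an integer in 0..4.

3

b and b = 3 and 3 = 3
(b and b) or a = 3 or 1 = 3
c and b = 3 and 3 = 3
not (c and b) = not 3 = 1
((b and b) or a) or not (c and b) = 3 or 1 = 3
a implies c = 1 implies 3 = 4
(a implies c) implies a = 4 implies 1 = 1
(((b and b) or a) or not (c and b)) or ((a implies c) implies a) = 3 or 1 = 3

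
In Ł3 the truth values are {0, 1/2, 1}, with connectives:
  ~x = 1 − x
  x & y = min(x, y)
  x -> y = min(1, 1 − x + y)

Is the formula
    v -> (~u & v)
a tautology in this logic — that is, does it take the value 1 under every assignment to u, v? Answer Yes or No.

Counterexample: take u = 1/2, v = 1.
~u = ~1/2 = 1/2
~u & v = 1/2 & 1 = 1/2
v -> (~u & v) = 1 -> 1/2 = 1/2
This gives 1/2 ≠ 1.

No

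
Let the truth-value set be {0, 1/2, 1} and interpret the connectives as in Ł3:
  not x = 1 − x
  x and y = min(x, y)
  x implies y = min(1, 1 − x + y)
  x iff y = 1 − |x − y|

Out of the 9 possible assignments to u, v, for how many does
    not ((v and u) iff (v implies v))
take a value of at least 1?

u = 0, v = 0 ↦ 1  ≥
u = 0, v = 1/2 ↦ 1  ≥
u = 0, v = 1 ↦ 1  ≥
u = 1/2, v = 0 ↦ 1  ≥
u = 1/2, v = 1/2 ↦ 1/2  <
u = 1/2, v = 1 ↦ 1/2  <
u = 1, v = 0 ↦ 1  ≥
u = 1, v = 1/2 ↦ 1/2  <
u = 1, v = 1 ↦ 0  <
So 5 of the 9 assignments meet the threshold.

5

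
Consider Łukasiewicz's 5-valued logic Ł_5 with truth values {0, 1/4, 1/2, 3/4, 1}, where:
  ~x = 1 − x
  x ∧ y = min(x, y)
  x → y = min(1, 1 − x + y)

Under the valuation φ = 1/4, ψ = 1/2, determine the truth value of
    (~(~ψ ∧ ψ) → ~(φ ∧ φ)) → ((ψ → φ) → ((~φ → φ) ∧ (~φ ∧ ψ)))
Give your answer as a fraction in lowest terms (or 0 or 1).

3/4

~ψ = ~1/2 = 1/2
~ψ ∧ ψ = 1/2 ∧ 1/2 = 1/2
~(~ψ ∧ ψ) = ~1/2 = 1/2
φ ∧ φ = 1/4 ∧ 1/4 = 1/4
~(φ ∧ φ) = ~1/4 = 3/4
~(~ψ ∧ ψ) → ~(φ ∧ φ) = 1/2 → 3/4 = 1
ψ → φ = 1/2 → 1/4 = 3/4
~φ = ~1/4 = 3/4
~φ → φ = 3/4 → 1/4 = 1/2
~φ = ~1/4 = 3/4
~φ ∧ ψ = 3/4 ∧ 1/2 = 1/2
(~φ → φ) ∧ (~φ ∧ ψ) = 1/2 ∧ 1/2 = 1/2
(ψ → φ) → ((~φ → φ) ∧ (~φ ∧ ψ)) = 3/4 → 1/2 = 3/4
(~(~ψ ∧ ψ) → ~(φ ∧ φ)) → ((ψ → φ) → ((~φ → φ) ∧ (~φ ∧ ψ))) = 1 → 3/4 = 3/4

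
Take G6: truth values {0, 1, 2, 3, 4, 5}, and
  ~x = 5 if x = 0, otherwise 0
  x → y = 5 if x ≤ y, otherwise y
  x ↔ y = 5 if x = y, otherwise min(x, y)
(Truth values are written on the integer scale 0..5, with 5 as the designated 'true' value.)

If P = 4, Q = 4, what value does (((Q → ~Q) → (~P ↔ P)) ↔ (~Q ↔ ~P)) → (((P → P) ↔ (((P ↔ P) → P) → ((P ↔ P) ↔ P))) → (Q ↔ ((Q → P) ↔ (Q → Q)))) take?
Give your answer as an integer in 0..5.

4

~Q = ~4 = 0
Q → ~Q = 4 → 0 = 0
~P = ~4 = 0
~P ↔ P = 0 ↔ 4 = 0
(Q → ~Q) → (~P ↔ P) = 0 → 0 = 5
~Q = ~4 = 0
~P = ~4 = 0
~Q ↔ ~P = 0 ↔ 0 = 5
((Q → ~Q) → (~P ↔ P)) ↔ (~Q ↔ ~P) = 5 ↔ 5 = 5
P → P = 4 → 4 = 5
P ↔ P = 4 ↔ 4 = 5
(P ↔ P) → P = 5 → 4 = 4
P ↔ P = 4 ↔ 4 = 5
(P ↔ P) ↔ P = 5 ↔ 4 = 4
((P ↔ P) → P) → ((P ↔ P) ↔ P) = 4 → 4 = 5
(P → P) ↔ (((P ↔ P) → P) → ((P ↔ P) ↔ P)) = 5 ↔ 5 = 5
Q → P = 4 → 4 = 5
Q → Q = 4 → 4 = 5
(Q → P) ↔ (Q → Q) = 5 ↔ 5 = 5
Q ↔ ((Q → P) ↔ (Q → Q)) = 4 ↔ 5 = 4
((P → P) ↔ (((P ↔ P) → P) → ((P ↔ P) ↔ P))) → (Q ↔ ((Q → P) ↔ (Q → Q))) = 5 → 4 = 4
(((Q → ~Q) → (~P ↔ P)) ↔ (~Q ↔ ~P)) → (((P → P) ↔ (((P ↔ P) → P) → ((P ↔ P) ↔ P))) → (Q ↔ ((Q → P) ↔ (Q → Q)))) = 5 → 4 = 4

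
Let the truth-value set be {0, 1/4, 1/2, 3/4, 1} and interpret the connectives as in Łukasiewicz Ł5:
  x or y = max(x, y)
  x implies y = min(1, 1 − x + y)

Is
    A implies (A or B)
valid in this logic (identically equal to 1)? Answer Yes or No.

At A = 1/4, B = 0, for instance:
A or B = 1/4 or 0 = 1/4
A implies (A or B) = 1/4 implies 1/4 = 1
and checking the remaining 24 assignments likewise gives ≥ 1 in every case.

Yes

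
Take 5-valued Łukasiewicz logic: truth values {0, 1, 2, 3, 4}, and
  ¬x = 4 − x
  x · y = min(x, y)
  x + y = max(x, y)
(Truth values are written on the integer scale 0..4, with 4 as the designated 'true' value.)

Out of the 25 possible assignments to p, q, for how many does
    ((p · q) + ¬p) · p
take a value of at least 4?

value 4: 1 assignment (counts)
value 3: 3 assignments
value 2: 7 assignments
value 1: 8 assignments
value 0: 6 assignments
So 1 of the 25 assignments meets the threshold.

1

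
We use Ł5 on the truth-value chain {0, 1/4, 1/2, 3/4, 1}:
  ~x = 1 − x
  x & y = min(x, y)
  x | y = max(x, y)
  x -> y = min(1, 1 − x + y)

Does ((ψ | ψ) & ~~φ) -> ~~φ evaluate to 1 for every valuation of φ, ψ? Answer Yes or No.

At φ = 0, ψ = 1/2, for instance:
ψ | ψ = 1/2 | 1/2 = 1/2
~φ = ~0 = 1
~~φ = ~1 = 0
(ψ | ψ) & ~~φ = 1/2 & 0 = 0
((ψ | ψ) & ~~φ) -> ~~φ = 0 -> 0 = 1
and checking the remaining 24 assignments likewise gives ≥ 1 in every case.

Yes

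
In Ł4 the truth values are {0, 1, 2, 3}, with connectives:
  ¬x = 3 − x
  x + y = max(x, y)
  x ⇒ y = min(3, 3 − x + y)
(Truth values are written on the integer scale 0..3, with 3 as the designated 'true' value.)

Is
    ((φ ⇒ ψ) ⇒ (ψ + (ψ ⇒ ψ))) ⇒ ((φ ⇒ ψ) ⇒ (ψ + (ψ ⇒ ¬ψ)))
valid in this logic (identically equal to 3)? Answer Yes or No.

No

Counterexample: take φ = 0, ψ = 2.
φ ⇒ ψ = 0 ⇒ 2 = 3
ψ ⇒ ψ = 2 ⇒ 2 = 3
ψ + (ψ ⇒ ψ) = 2 + 3 = 3
(φ ⇒ ψ) ⇒ (ψ + (ψ ⇒ ψ)) = 3 ⇒ 3 = 3
φ ⇒ ψ = 0 ⇒ 2 = 3
¬ψ = ¬2 = 1
ψ ⇒ ¬ψ = 2 ⇒ 1 = 2
ψ + (ψ ⇒ ¬ψ) = 2 + 2 = 2
(φ ⇒ ψ) ⇒ (ψ + (ψ ⇒ ¬ψ)) = 3 ⇒ 2 = 2
((φ ⇒ ψ) ⇒ (ψ + (ψ ⇒ ψ))) ⇒ ((φ ⇒ ψ) ⇒ (ψ + (ψ ⇒ ¬ψ))) = 3 ⇒ 2 = 2
This gives 2 ≠ 3.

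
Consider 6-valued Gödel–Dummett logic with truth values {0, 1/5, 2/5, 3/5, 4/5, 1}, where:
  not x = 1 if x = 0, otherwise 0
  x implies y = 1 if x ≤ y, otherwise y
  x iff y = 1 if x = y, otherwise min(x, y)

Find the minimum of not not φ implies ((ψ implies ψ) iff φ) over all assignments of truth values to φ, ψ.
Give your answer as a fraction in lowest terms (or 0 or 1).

Take φ = 1/5, ψ = 0:
not φ = not 1/5 = 0
not not φ = not 0 = 1
ψ implies ψ = 0 implies 0 = 1
(ψ implies ψ) iff φ = 1 iff 1/5 = 1/5
not not φ implies ((ψ implies ψ) iff φ) = 1 implies 1/5 = 1/5
No assignment yields a value below 1/5, so this is the minimum.

1/5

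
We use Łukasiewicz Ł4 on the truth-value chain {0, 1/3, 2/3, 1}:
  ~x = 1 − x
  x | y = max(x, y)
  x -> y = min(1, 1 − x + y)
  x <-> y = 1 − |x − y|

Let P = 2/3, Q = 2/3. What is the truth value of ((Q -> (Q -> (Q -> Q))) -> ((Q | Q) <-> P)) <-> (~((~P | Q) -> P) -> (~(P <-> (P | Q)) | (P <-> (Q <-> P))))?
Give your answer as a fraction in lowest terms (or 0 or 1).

1

Q -> Q = 2/3 -> 2/3 = 1
Q -> (Q -> Q) = 2/3 -> 1 = 1
Q -> (Q -> (Q -> Q)) = 2/3 -> 1 = 1
Q | Q = 2/3 | 2/3 = 2/3
(Q | Q) <-> P = 2/3 <-> 2/3 = 1
(Q -> (Q -> (Q -> Q))) -> ((Q | Q) <-> P) = 1 -> 1 = 1
~P = ~2/3 = 1/3
~P | Q = 1/3 | 2/3 = 2/3
(~P | Q) -> P = 2/3 -> 2/3 = 1
~((~P | Q) -> P) = ~1 = 0
P | Q = 2/3 | 2/3 = 2/3
P <-> (P | Q) = 2/3 <-> 2/3 = 1
~(P <-> (P | Q)) = ~1 = 0
Q <-> P = 2/3 <-> 2/3 = 1
P <-> (Q <-> P) = 2/3 <-> 1 = 2/3
~(P <-> (P | Q)) | (P <-> (Q <-> P)) = 0 | 2/3 = 2/3
~((~P | Q) -> P) -> (~(P <-> (P | Q)) | (P <-> (Q <-> P))) = 0 -> 2/3 = 1
((Q -> (Q -> (Q -> Q))) -> ((Q | Q) <-> P)) <-> (~((~P | Q) -> P) -> (~(P <-> (P | Q)) | (P <-> (Q <-> P)))) = 1 <-> 1 = 1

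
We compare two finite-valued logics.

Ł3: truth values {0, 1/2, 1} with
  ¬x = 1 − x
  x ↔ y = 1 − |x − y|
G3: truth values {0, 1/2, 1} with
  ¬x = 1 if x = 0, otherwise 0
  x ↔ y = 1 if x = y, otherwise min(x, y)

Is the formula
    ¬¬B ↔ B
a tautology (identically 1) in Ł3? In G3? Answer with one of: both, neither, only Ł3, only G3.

only Ł3

In Ł3: every assignment gives 1 — tautology.
In G3: at B = 1/2 the value is 1/2 — not a tautology.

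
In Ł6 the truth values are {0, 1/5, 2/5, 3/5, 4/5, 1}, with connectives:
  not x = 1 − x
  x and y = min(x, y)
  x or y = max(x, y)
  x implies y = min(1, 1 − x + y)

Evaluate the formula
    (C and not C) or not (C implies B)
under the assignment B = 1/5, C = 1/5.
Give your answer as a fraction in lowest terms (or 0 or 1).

not C = not 1/5 = 4/5
C and not C = 1/5 and 4/5 = 1/5
C implies B = 1/5 implies 1/5 = 1
not (C implies B) = not 1 = 0
(C and not C) or not (C implies B) = 1/5 or 0 = 1/5

1/5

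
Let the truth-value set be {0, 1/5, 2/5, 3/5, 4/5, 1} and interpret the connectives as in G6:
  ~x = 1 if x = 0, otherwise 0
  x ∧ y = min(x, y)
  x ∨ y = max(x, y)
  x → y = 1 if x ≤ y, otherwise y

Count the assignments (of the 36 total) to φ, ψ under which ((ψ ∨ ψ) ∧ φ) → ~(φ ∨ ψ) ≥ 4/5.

11

value 1: 11 assignments (counts)
value 0: 25 assignments
So 11 of the 36 assignments meet the threshold.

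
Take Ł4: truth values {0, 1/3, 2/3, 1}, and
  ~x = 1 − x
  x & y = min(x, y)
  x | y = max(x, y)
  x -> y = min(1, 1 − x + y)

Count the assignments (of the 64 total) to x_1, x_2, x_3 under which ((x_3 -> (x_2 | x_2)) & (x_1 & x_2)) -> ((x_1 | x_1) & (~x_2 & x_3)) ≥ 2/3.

54

value 1: 40 assignments (counts)
value 2/3: 14 assignments (counts)
value 1/3: 6 assignments
value 0: 4 assignments
So 54 of the 64 assignments meet the threshold.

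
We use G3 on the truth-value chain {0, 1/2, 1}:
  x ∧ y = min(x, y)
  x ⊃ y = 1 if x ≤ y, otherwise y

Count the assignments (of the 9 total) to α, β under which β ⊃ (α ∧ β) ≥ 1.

6

α = 0, β = 0 ↦ 1  ≥
α = 0, β = 1/2 ↦ 0  <
α = 0, β = 1 ↦ 0  <
α = 1/2, β = 0 ↦ 1  ≥
α = 1/2, β = 1/2 ↦ 1  ≥
α = 1/2, β = 1 ↦ 1/2  <
α = 1, β = 0 ↦ 1  ≥
α = 1, β = 1/2 ↦ 1  ≥
α = 1, β = 1 ↦ 1  ≥
So 6 of the 9 assignments meet the threshold.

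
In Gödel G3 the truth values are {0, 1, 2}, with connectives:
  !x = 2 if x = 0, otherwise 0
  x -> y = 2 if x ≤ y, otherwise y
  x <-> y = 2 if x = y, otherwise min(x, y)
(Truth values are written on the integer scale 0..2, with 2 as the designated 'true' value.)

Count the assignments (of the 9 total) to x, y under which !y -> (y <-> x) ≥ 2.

7

x = 0, y = 0 ↦ 2  ≥
x = 0, y = 1 ↦ 2  ≥
x = 0, y = 2 ↦ 2  ≥
x = 1, y = 0 ↦ 0  <
x = 1, y = 1 ↦ 2  ≥
x = 1, y = 2 ↦ 2  ≥
x = 2, y = 0 ↦ 0  <
x = 2, y = 1 ↦ 2  ≥
x = 2, y = 2 ↦ 2  ≥
So 7 of the 9 assignments meet the threshold.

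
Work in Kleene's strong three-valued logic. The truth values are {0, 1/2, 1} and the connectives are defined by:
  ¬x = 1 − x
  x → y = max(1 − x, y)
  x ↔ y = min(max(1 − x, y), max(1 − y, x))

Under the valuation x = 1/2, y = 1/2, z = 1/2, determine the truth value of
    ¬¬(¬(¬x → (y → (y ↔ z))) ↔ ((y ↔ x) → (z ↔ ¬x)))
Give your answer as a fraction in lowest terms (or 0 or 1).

1/2

¬x = ¬1/2 = 1/2
y ↔ z = 1/2 ↔ 1/2 = 1/2
y → (y ↔ z) = 1/2 → 1/2 = 1/2
¬x → (y → (y ↔ z)) = 1/2 → 1/2 = 1/2
¬(¬x → (y → (y ↔ z))) = ¬1/2 = 1/2
y ↔ x = 1/2 ↔ 1/2 = 1/2
¬x = ¬1/2 = 1/2
z ↔ ¬x = 1/2 ↔ 1/2 = 1/2
(y ↔ x) → (z ↔ ¬x) = 1/2 → 1/2 = 1/2
¬(¬x → (y → (y ↔ z))) ↔ ((y ↔ x) → (z ↔ ¬x)) = 1/2 ↔ 1/2 = 1/2
¬(¬(¬x → (y → (y ↔ z))) ↔ ((y ↔ x) → (z ↔ ¬x))) = ¬1/2 = 1/2
¬¬(¬(¬x → (y → (y ↔ z))) ↔ ((y ↔ x) → (z ↔ ¬x))) = ¬1/2 = 1/2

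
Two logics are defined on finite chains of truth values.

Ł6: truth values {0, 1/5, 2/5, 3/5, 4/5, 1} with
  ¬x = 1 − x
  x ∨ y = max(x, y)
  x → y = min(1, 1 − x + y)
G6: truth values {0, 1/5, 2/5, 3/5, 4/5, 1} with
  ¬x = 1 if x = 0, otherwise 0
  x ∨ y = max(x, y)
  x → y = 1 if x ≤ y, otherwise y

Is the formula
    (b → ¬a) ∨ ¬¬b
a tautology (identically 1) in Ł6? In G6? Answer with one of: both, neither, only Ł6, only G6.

only G6

In Ł6: at a = 2/5, b = 4/5 the value is 4/5 — not a tautology.
In G6: every assignment gives 1 — tautology.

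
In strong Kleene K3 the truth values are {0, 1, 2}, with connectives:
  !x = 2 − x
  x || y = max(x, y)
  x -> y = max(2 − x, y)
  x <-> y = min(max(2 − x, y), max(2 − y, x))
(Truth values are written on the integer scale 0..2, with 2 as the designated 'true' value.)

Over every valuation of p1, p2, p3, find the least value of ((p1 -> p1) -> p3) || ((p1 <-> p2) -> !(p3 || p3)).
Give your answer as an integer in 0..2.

1

Take p1 = 0, p2 = 0, p3 = 1:
p1 -> p1 = 0 -> 0 = 2
(p1 -> p1) -> p3 = 2 -> 1 = 1
p1 <-> p2 = 0 <-> 0 = 2
p3 || p3 = 1 || 1 = 1
!(p3 || p3) = !1 = 1
(p1 <-> p2) -> !(p3 || p3) = 2 -> 1 = 1
((p1 -> p1) -> p3) || ((p1 <-> p2) -> !(p3 || p3)) = 1 || 1 = 1
No assignment yields a value below 1, so this is the minimum.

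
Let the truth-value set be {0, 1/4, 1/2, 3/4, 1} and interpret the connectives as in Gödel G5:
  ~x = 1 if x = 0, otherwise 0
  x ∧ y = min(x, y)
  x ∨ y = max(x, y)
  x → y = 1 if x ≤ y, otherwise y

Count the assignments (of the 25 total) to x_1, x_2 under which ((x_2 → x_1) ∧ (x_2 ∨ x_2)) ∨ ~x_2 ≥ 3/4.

value 1: 6 assignments (counts)
value 3/4: 3 assignments (counts)
value 1/2: 5 assignments
value 1/4: 7 assignments
value 0: 4 assignments
So 9 of the 25 assignments meet the threshold.

9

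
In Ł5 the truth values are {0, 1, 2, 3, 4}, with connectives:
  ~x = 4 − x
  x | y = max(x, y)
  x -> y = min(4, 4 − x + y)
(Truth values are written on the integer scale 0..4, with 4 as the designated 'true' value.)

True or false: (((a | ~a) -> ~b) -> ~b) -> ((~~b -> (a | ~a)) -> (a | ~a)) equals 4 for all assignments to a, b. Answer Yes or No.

No

Counterexample: take a = 1, b = 0.
~a = ~1 = 3
a | ~a = 1 | 3 = 3
~b = ~0 = 4
(a | ~a) -> ~b = 3 -> 4 = 4
~b = ~0 = 4
((a | ~a) -> ~b) -> ~b = 4 -> 4 = 4
~b = ~0 = 4
~~b = ~4 = 0
~a = ~1 = 3
a | ~a = 1 | 3 = 3
~~b -> (a | ~a) = 0 -> 3 = 4
~a = ~1 = 3
a | ~a = 1 | 3 = 3
(~~b -> (a | ~a)) -> (a | ~a) = 4 -> 3 = 3
(((a | ~a) -> ~b) -> ~b) -> ((~~b -> (a | ~a)) -> (a | ~a)) = 4 -> 3 = 3
This gives 3 ≠ 4.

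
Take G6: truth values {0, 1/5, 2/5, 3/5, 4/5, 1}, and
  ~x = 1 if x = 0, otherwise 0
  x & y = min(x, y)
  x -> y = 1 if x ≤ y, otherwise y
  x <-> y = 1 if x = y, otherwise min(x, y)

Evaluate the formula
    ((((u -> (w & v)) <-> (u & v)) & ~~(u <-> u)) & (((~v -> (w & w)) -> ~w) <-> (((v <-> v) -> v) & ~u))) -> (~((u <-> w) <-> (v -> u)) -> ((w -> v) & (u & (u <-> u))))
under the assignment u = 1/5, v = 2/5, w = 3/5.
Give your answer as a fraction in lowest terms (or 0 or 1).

1

w & v = 3/5 & 2/5 = 2/5
u -> (w & v) = 1/5 -> 2/5 = 1
u & v = 1/5 & 2/5 = 1/5
(u -> (w & v)) <-> (u & v) = 1 <-> 1/5 = 1/5
u <-> u = 1/5 <-> 1/5 = 1
~(u <-> u) = ~1 = 0
~~(u <-> u) = ~0 = 1
((u -> (w & v)) <-> (u & v)) & ~~(u <-> u) = 1/5 & 1 = 1/5
~v = ~2/5 = 0
w & w = 3/5 & 3/5 = 3/5
~v -> (w & w) = 0 -> 3/5 = 1
~w = ~3/5 = 0
(~v -> (w & w)) -> ~w = 1 -> 0 = 0
v <-> v = 2/5 <-> 2/5 = 1
(v <-> v) -> v = 1 -> 2/5 = 2/5
~u = ~1/5 = 0
((v <-> v) -> v) & ~u = 2/5 & 0 = 0
((~v -> (w & w)) -> ~w) <-> (((v <-> v) -> v) & ~u) = 0 <-> 0 = 1
(((u -> (w & v)) <-> (u & v)) & ~~(u <-> u)) & (((~v -> (w & w)) -> ~w) <-> (((v <-> v) -> v) & ~u)) = 1/5 & 1 = 1/5
u <-> w = 1/5 <-> 3/5 = 1/5
v -> u = 2/5 -> 1/5 = 1/5
(u <-> w) <-> (v -> u) = 1/5 <-> 1/5 = 1
~((u <-> w) <-> (v -> u)) = ~1 = 0
w -> v = 3/5 -> 2/5 = 2/5
u <-> u = 1/5 <-> 1/5 = 1
u & (u <-> u) = 1/5 & 1 = 1/5
(w -> v) & (u & (u <-> u)) = 2/5 & 1/5 = 1/5
~((u <-> w) <-> (v -> u)) -> ((w -> v) & (u & (u <-> u))) = 0 -> 1/5 = 1
((((u -> (w & v)) <-> (u & v)) & ~~(u <-> u)) & (((~v -> (w & w)) -> ~w) <-> (((v <-> v) -> v) & ~u))) -> (~((u <-> w) <-> (v -> u)) -> ((w -> v) & (u & (u <-> u)))) = 1/5 -> 1 = 1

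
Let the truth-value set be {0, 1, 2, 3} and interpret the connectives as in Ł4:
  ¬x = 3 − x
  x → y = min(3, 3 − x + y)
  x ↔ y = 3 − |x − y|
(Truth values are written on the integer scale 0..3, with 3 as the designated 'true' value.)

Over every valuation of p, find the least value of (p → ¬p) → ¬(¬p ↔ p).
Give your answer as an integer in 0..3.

Take p = 1:
¬p = ¬1 = 2
p → ¬p = 1 → 2 = 3
¬p = ¬1 = 2
¬p ↔ p = 2 ↔ 1 = 2
¬(¬p ↔ p) = ¬2 = 1
(p → ¬p) → ¬(¬p ↔ p) = 3 → 1 = 1
No assignment yields a value below 1, so this is the minimum.

1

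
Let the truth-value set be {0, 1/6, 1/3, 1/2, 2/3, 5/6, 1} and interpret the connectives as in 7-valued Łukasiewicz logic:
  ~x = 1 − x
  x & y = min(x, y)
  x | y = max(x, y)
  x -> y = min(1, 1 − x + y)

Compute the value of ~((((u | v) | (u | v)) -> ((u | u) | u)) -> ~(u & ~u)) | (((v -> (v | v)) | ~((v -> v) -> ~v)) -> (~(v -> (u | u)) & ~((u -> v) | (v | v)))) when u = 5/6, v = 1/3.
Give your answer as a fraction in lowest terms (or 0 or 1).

1/6

u | v = 5/6 | 1/3 = 5/6
u | v = 5/6 | 1/3 = 5/6
(u | v) | (u | v) = 5/6 | 5/6 = 5/6
u | u = 5/6 | 5/6 = 5/6
(u | u) | u = 5/6 | 5/6 = 5/6
((u | v) | (u | v)) -> ((u | u) | u) = 5/6 -> 5/6 = 1
~u = ~5/6 = 1/6
u & ~u = 5/6 & 1/6 = 1/6
~(u & ~u) = ~1/6 = 5/6
(((u | v) | (u | v)) -> ((u | u) | u)) -> ~(u & ~u) = 1 -> 5/6 = 5/6
~((((u | v) | (u | v)) -> ((u | u) | u)) -> ~(u & ~u)) = ~5/6 = 1/6
v | v = 1/3 | 1/3 = 1/3
v -> (v | v) = 1/3 -> 1/3 = 1
v -> v = 1/3 -> 1/3 = 1
~v = ~1/3 = 2/3
(v -> v) -> ~v = 1 -> 2/3 = 2/3
~((v -> v) -> ~v) = ~2/3 = 1/3
(v -> (v | v)) | ~((v -> v) -> ~v) = 1 | 1/3 = 1
u | u = 5/6 | 5/6 = 5/6
v -> (u | u) = 1/3 -> 5/6 = 1
~(v -> (u | u)) = ~1 = 0
u -> v = 5/6 -> 1/3 = 1/2
v | v = 1/3 | 1/3 = 1/3
(u -> v) | (v | v) = 1/2 | 1/3 = 1/2
~((u -> v) | (v | v)) = ~1/2 = 1/2
~(v -> (u | u)) & ~((u -> v) | (v | v)) = 0 & 1/2 = 0
((v -> (v | v)) | ~((v -> v) -> ~v)) -> (~(v -> (u | u)) & ~((u -> v) | (v | v))) = 1 -> 0 = 0
~((((u | v) | (u | v)) -> ((u | u) | u)) -> ~(u & ~u)) | (((v -> (v | v)) | ~((v -> v) -> ~v)) -> (~(v -> (u | u)) & ~((u -> v) | (v | v)))) = 1/6 | 0 = 1/6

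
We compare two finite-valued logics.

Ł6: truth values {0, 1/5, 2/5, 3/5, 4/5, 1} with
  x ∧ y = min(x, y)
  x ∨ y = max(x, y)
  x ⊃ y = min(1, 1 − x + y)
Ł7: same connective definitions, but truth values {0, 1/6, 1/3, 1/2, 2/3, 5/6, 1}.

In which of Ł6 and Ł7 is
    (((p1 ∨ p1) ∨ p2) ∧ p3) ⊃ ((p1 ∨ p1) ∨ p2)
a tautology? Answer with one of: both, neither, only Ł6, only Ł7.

In Ł6: every assignment gives 1 — tautology.
In Ł7: every assignment gives 1 — tautology.

both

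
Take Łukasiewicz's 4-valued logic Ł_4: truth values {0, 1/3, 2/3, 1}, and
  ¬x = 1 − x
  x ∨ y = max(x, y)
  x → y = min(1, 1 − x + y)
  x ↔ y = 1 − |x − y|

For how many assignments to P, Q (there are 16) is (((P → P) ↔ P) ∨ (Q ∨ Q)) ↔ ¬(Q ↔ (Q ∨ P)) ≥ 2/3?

P = 0, Q = 0 ↦ 1  ≥
P = 0, Q = 1/3 ↦ 2/3  ≥
P = 0, Q = 2/3 ↦ 1/3  <
P = 0, Q = 1 ↦ 0  <
P = 1/3, Q = 0 ↦ 1  ≥
P = 1/3, Q = 1/3 ↦ 2/3  ≥
P = 1/3, Q = 2/3 ↦ 1/3  <
P = 1/3, Q = 1 ↦ 0  <
P = 2/3, Q = 0 ↦ 1  ≥
P = 2/3, Q = 1/3 ↦ 2/3  ≥
P = 2/3, Q = 2/3 ↦ 1/3  <
P = 2/3, Q = 1 ↦ 0  <
P = 1, Q = 0 ↦ 1  ≥
P = 1, Q = 1/3 ↦ 2/3  ≥
P = 1, Q = 2/3 ↦ 1/3  <
P = 1, Q = 1 ↦ 0  <
So 8 of the 16 assignments meet the threshold.

8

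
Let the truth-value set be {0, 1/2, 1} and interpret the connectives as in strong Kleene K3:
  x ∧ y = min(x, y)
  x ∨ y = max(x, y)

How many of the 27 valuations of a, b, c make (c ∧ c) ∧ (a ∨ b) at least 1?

5

value 1: 5 assignments (counts)
value 1/2: 11 assignments
value 0: 11 assignments
So 5 of the 27 assignments meet the threshold.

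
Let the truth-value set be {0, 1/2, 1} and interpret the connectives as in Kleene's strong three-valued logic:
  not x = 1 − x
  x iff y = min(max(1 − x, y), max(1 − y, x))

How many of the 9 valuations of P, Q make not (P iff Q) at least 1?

P = 0, Q = 0 ↦ 0  <
P = 0, Q = 1/2 ↦ 1/2  <
P = 0, Q = 1 ↦ 1  ≥
P = 1/2, Q = 0 ↦ 1/2  <
P = 1/2, Q = 1/2 ↦ 1/2  <
P = 1/2, Q = 1 ↦ 1/2  <
P = 1, Q = 0 ↦ 1  ≥
P = 1, Q = 1/2 ↦ 1/2  <
P = 1, Q = 1 ↦ 0  <
So 2 of the 9 assignments meet the threshold.

2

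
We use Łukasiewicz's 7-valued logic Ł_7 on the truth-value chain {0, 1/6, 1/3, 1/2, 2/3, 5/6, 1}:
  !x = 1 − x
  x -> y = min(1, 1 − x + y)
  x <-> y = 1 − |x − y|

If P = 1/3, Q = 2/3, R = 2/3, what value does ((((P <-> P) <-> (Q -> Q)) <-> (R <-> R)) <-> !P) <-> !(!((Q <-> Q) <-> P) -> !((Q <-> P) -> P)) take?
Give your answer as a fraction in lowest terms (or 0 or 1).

2/3

P <-> P = 1/3 <-> 1/3 = 1
Q -> Q = 2/3 -> 2/3 = 1
(P <-> P) <-> (Q -> Q) = 1 <-> 1 = 1
R <-> R = 2/3 <-> 2/3 = 1
((P <-> P) <-> (Q -> Q)) <-> (R <-> R) = 1 <-> 1 = 1
!P = !1/3 = 2/3
(((P <-> P) <-> (Q -> Q)) <-> (R <-> R)) <-> !P = 1 <-> 2/3 = 2/3
Q <-> Q = 2/3 <-> 2/3 = 1
(Q <-> Q) <-> P = 1 <-> 1/3 = 1/3
!((Q <-> Q) <-> P) = !1/3 = 2/3
Q <-> P = 2/3 <-> 1/3 = 2/3
(Q <-> P) -> P = 2/3 -> 1/3 = 2/3
!((Q <-> P) -> P) = !2/3 = 1/3
!((Q <-> Q) <-> P) -> !((Q <-> P) -> P) = 2/3 -> 1/3 = 2/3
!(!((Q <-> Q) <-> P) -> !((Q <-> P) -> P)) = !2/3 = 1/3
((((P <-> P) <-> (Q -> Q)) <-> (R <-> R)) <-> !P) <-> !(!((Q <-> Q) <-> P) -> !((Q <-> P) -> P)) = 2/3 <-> 1/3 = 2/3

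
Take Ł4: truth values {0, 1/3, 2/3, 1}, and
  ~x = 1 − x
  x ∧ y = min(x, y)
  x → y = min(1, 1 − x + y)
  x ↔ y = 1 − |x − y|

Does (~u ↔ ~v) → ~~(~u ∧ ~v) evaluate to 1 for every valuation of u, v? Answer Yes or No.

Counterexample: take u = 1/3, v = 1/3.
~u = ~1/3 = 2/3
~v = ~1/3 = 2/3
~u ↔ ~v = 2/3 ↔ 2/3 = 1
~u = ~1/3 = 2/3
~v = ~1/3 = 2/3
~u ∧ ~v = 2/3 ∧ 2/3 = 2/3
~(~u ∧ ~v) = ~2/3 = 1/3
~~(~u ∧ ~v) = ~1/3 = 2/3
(~u ↔ ~v) → ~~(~u ∧ ~v) = 1 → 2/3 = 2/3
This gives 2/3 ≠ 1.

No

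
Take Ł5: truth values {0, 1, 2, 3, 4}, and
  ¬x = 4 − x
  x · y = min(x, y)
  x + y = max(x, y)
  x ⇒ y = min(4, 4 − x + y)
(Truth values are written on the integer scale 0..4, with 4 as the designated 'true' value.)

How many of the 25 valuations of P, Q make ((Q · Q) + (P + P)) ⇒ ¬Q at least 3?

value 4: 12 assignments (counts)
value 3: 2 assignments (counts)
value 2: 5 assignments
value 1: 1 assignment
value 0: 5 assignments
So 14 of the 25 assignments meet the threshold.

14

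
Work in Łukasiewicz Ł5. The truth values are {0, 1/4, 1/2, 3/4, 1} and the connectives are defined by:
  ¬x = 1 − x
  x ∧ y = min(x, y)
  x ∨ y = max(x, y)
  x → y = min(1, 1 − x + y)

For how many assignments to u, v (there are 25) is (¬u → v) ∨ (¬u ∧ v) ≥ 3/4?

value 1: 15 assignments (counts)
value 3/4: 4 assignments (counts)
value 1/2: 3 assignments
value 1/4: 2 assignments
value 0: 1 assignment
So 19 of the 25 assignments meet the threshold.

19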